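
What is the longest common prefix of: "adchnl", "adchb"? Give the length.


Words: adchnl, adchb
  Position 0: all 'a' => match
  Position 1: all 'd' => match
  Position 2: all 'c' => match
  Position 3: all 'h' => match
  Position 4: ('n', 'b') => mismatch, stop
LCP = "adch" (length 4)

4


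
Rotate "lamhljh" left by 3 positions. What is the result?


Input: "lamhljh", rotate left by 3
First 3 characters: "lam"
Remaining characters: "hljh"
Concatenate remaining + first: "hljh" + "lam" = "hljhlam"

hljhlam


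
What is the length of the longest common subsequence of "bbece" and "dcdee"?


LCS of "bbece" and "dcdee"
DP table:
           d    c    d    e    e
      0    0    0    0    0    0
  b   0    0    0    0    0    0
  b   0    0    0    0    0    0
  e   0    0    0    0    1    1
  c   0    0    1    1    1    1
  e   0    0    1    1    2    2
LCS length = dp[5][5] = 2

2


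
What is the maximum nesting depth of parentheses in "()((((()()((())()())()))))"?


Input: "()((((()()((())()())()))))"
Tracking depth:
  Position 0 '(': depth becomes 1
  Position 1 ')': depth becomes 0
  Position 2 '(': depth becomes 1
  Position 3 '(': depth becomes 2
  Position 4 '(': depth becomes 3
  Position 5 '(': depth becomes 4
  Position 6 '(': depth becomes 5
  Position 7 ')': depth becomes 4
  Position 8 '(': depth becomes 5
  Position 9 ')': depth becomes 4
  Position 10 '(': depth becomes 5
  Position 11 '(': depth becomes 6
  Position 12 '(': depth becomes 7
  Position 13 ')': depth becomes 6
  Position 14 ')': depth becomes 5
  Position 15 '(': depth becomes 6
  Position 16 ')': depth becomes 5
  Position 17 '(': depth becomes 6
  Position 18 ')': depth becomes 5
  Position 19 ')': depth becomes 4
  Position 20 '(': depth becomes 5
  Position 21 ')': depth becomes 4
  Position 22 ')': depth becomes 3
  Position 23 ')': depth becomes 2
  Position 24 ')': depth becomes 1
  Position 25 ')': depth becomes 0
Maximum depth reached: 7

7


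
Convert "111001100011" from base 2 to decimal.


Input: "111001100011" in base 2
Positional expansion:
  Digit '1' (value 1) x 2^11 = 2048
  Digit '1' (value 1) x 2^10 = 1024
  Digit '1' (value 1) x 2^9 = 512
  Digit '0' (value 0) x 2^8 = 0
  Digit '0' (value 0) x 2^7 = 0
  Digit '1' (value 1) x 2^6 = 64
  Digit '1' (value 1) x 2^5 = 32
  Digit '0' (value 0) x 2^4 = 0
  Digit '0' (value 0) x 2^3 = 0
  Digit '0' (value 0) x 2^2 = 0
  Digit '1' (value 1) x 2^1 = 2
  Digit '1' (value 1) x 2^0 = 1
Sum = 3683

3683


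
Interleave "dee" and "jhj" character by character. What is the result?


Interleaving "dee" and "jhj":
  Position 0: 'd' from first, 'j' from second => "dj"
  Position 1: 'e' from first, 'h' from second => "eh"
  Position 2: 'e' from first, 'j' from second => "ej"
Result: djehej

djehej


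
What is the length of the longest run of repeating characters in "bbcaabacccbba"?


Input: "bbcaabacccbba"
Scanning for longest run:
  Position 1 ('b'): continues run of 'b', length=2
  Position 2 ('c'): new char, reset run to 1
  Position 3 ('a'): new char, reset run to 1
  Position 4 ('a'): continues run of 'a', length=2
  Position 5 ('b'): new char, reset run to 1
  Position 6 ('a'): new char, reset run to 1
  Position 7 ('c'): new char, reset run to 1
  Position 8 ('c'): continues run of 'c', length=2
  Position 9 ('c'): continues run of 'c', length=3
  Position 10 ('b'): new char, reset run to 1
  Position 11 ('b'): continues run of 'b', length=2
  Position 12 ('a'): new char, reset run to 1
Longest run: 'c' with length 3

3


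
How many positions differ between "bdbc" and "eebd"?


Comparing "bdbc" and "eebd" position by position:
  Position 0: 'b' vs 'e' => DIFFER
  Position 1: 'd' vs 'e' => DIFFER
  Position 2: 'b' vs 'b' => same
  Position 3: 'c' vs 'd' => DIFFER
Positions that differ: 3

3


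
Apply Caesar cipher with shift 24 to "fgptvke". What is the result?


Caesar cipher: shift "fgptvke" by 24
  'f' (pos 5) + 24 = pos 3 = 'd'
  'g' (pos 6) + 24 = pos 4 = 'e'
  'p' (pos 15) + 24 = pos 13 = 'n'
  't' (pos 19) + 24 = pos 17 = 'r'
  'v' (pos 21) + 24 = pos 19 = 't'
  'k' (pos 10) + 24 = pos 8 = 'i'
  'e' (pos 4) + 24 = pos 2 = 'c'
Result: denrtic

denrtic


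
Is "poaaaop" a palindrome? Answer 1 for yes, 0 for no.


Input: poaaaop
Reversed: poaaaop
  Compare pos 0 ('p') with pos 6 ('p'): match
  Compare pos 1 ('o') with pos 5 ('o'): match
  Compare pos 2 ('a') with pos 4 ('a'): match
Result: palindrome

1


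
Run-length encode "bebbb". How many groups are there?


Input: bebbb
Scanning for consecutive runs:
  Group 1: 'b' x 1 (positions 0-0)
  Group 2: 'e' x 1 (positions 1-1)
  Group 3: 'b' x 3 (positions 2-4)
Total groups: 3

3


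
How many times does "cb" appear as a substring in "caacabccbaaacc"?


Searching for "cb" in "caacabccbaaacc"
Scanning each position:
  Position 0: "ca" => no
  Position 1: "aa" => no
  Position 2: "ac" => no
  Position 3: "ca" => no
  Position 4: "ab" => no
  Position 5: "bc" => no
  Position 6: "cc" => no
  Position 7: "cb" => MATCH
  Position 8: "ba" => no
  Position 9: "aa" => no
  Position 10: "aa" => no
  Position 11: "ac" => no
  Position 12: "cc" => no
Total occurrences: 1

1


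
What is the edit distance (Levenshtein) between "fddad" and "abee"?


Computing edit distance: "fddad" -> "abee"
DP table:
           a    b    e    e
      0    1    2    3    4
  f   1    1    2    3    4
  d   2    2    2    3    4
  d   3    3    3    3    4
  a   4    3    4    4    4
  d   5    4    4    5    5
Edit distance = dp[5][4] = 5

5


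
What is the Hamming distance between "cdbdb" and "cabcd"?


Comparing "cdbdb" and "cabcd" position by position:
  Position 0: 'c' vs 'c' => same
  Position 1: 'd' vs 'a' => differ
  Position 2: 'b' vs 'b' => same
  Position 3: 'd' vs 'c' => differ
  Position 4: 'b' vs 'd' => differ
Total differences (Hamming distance): 3

3


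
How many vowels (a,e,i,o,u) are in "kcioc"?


Input: kcioc
Checking each character:
  'k' at position 0: consonant
  'c' at position 1: consonant
  'i' at position 2: vowel (running total: 1)
  'o' at position 3: vowel (running total: 2)
  'c' at position 4: consonant
Total vowels: 2

2


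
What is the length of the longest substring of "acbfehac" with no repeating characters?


Input: "acbfehac"
Sliding window (track last position of each char):
  Position 0 ('a'): window [0,0] length 1 -- new best
  Position 1 ('c'): window [0,1] length 2 -- new best
  Position 2 ('b'): window [0,2] length 3 -- new best
  Position 3 ('f'): window [0,3] length 4 -- new best
  Position 4 ('e'): window [0,4] length 5 -- new best
  Position 5 ('h'): window [0,5] length 6 -- new best
  Position 6 ('a'): repeat (last at 0), move window start to 1
  Position 6 ('a'): window [1,6] length 6
  Position 7 ('c'): repeat (last at 1), move window start to 2
  Position 7 ('c'): window [2,7] length 6
Longest substring with no repeats: "acbfeh" with length 6

6


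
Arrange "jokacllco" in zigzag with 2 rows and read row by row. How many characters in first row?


Zigzag "jokacllco" into 2 rows:
Placing characters:
  'j' => row 0
  'o' => row 1
  'k' => row 0
  'a' => row 1
  'c' => row 0
  'l' => row 1
  'l' => row 0
  'c' => row 1
  'o' => row 0
Rows:
  Row 0: "jkclo"
  Row 1: "oalc"
First row length: 5

5


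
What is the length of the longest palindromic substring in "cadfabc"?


Input: "cadfabc"
Checking substrings for palindromes:
  No multi-char palindromic substrings found
Longest palindromic substring: "c" with length 1

1


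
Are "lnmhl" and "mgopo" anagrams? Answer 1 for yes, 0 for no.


Strings: "lnmhl", "mgopo"
Sorted first:  hllmn
Sorted second: gmoop
Differ at position 0: 'h' vs 'g' => not anagrams

0


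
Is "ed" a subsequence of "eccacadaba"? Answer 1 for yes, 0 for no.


Check if "ed" is a subsequence of "eccacadaba"
Greedy scan:
  Position 0 ('e'): matches sub[0] = 'e'
  Position 1 ('c'): no match needed
  Position 2 ('c'): no match needed
  Position 3 ('a'): no match needed
  Position 4 ('c'): no match needed
  Position 5 ('a'): no match needed
  Position 6 ('d'): matches sub[1] = 'd'
  Position 7 ('a'): no match needed
  Position 8 ('b'): no match needed
  Position 9 ('a'): no match needed
All 2 characters matched => is a subsequence

1


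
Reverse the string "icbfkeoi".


Input: icbfkeoi
Reading characters right to left:
  Position 7: 'i'
  Position 6: 'o'
  Position 5: 'e'
  Position 4: 'k'
  Position 3: 'f'
  Position 2: 'b'
  Position 1: 'c'
  Position 0: 'i'
Reversed: ioekfbci

ioekfbci


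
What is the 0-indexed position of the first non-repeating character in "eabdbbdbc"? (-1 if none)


Input: eabdbbdbc
Character frequencies:
  'a': 1
  'b': 4
  'c': 1
  'd': 2
  'e': 1
Scanning left to right for freq == 1:
  Position 0 ('e'): unique! => answer = 0

0


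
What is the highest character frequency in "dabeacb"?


Input: dabeacb
Character counts:
  'a': 2
  'b': 2
  'c': 1
  'd': 1
  'e': 1
Maximum frequency: 2

2


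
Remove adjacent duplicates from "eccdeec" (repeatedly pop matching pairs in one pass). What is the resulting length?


Input: eccdeec
Stack-based adjacent duplicate removal:
  Read 'e': push. Stack: e
  Read 'c': push. Stack: ec
  Read 'c': matches stack top 'c' => pop. Stack: e
  Read 'd': push. Stack: ed
  Read 'e': push. Stack: ede
  Read 'e': matches stack top 'e' => pop. Stack: ed
  Read 'c': push. Stack: edc
Final stack: "edc" (length 3)

3


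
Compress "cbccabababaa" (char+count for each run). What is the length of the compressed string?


Input: cbccabababaa
Runs:
  'c' x 1 => "c1"
  'b' x 1 => "b1"
  'c' x 2 => "c2"
  'a' x 1 => "a1"
  'b' x 1 => "b1"
  'a' x 1 => "a1"
  'b' x 1 => "b1"
  'a' x 1 => "a1"
  'b' x 1 => "b1"
  'a' x 2 => "a2"
Compressed: "c1b1c2a1b1a1b1a1b1a2"
Compressed length: 20

20


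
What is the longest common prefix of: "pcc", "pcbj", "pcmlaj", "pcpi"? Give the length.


Words: pcc, pcbj, pcmlaj, pcpi
  Position 0: all 'p' => match
  Position 1: all 'c' => match
  Position 2: ('c', 'b', 'm', 'p') => mismatch, stop
LCP = "pc" (length 2)

2


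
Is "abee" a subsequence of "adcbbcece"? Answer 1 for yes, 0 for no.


Check if "abee" is a subsequence of "adcbbcece"
Greedy scan:
  Position 0 ('a'): matches sub[0] = 'a'
  Position 1 ('d'): no match needed
  Position 2 ('c'): no match needed
  Position 3 ('b'): matches sub[1] = 'b'
  Position 4 ('b'): no match needed
  Position 5 ('c'): no match needed
  Position 6 ('e'): matches sub[2] = 'e'
  Position 7 ('c'): no match needed
  Position 8 ('e'): matches sub[3] = 'e'
All 4 characters matched => is a subsequence

1


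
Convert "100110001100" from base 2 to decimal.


Input: "100110001100" in base 2
Positional expansion:
  Digit '1' (value 1) x 2^11 = 2048
  Digit '0' (value 0) x 2^10 = 0
  Digit '0' (value 0) x 2^9 = 0
  Digit '1' (value 1) x 2^8 = 256
  Digit '1' (value 1) x 2^7 = 128
  Digit '0' (value 0) x 2^6 = 0
  Digit '0' (value 0) x 2^5 = 0
  Digit '0' (value 0) x 2^4 = 0
  Digit '1' (value 1) x 2^3 = 8
  Digit '1' (value 1) x 2^2 = 4
  Digit '0' (value 0) x 2^1 = 0
  Digit '0' (value 0) x 2^0 = 0
Sum = 2444

2444


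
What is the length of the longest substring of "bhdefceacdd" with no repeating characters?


Input: "bhdefceacdd"
Sliding window (track last position of each char):
  Position 0 ('b'): window [0,0] length 1 -- new best
  Position 1 ('h'): window [0,1] length 2 -- new best
  Position 2 ('d'): window [0,2] length 3 -- new best
  Position 3 ('e'): window [0,3] length 4 -- new best
  Position 4 ('f'): window [0,4] length 5 -- new best
  Position 5 ('c'): window [0,5] length 6 -- new best
  Position 6 ('e'): repeat (last at 3), move window start to 4
  Position 6 ('e'): window [4,6] length 3
  Position 7 ('a'): window [4,7] length 4
  Position 8 ('c'): repeat (last at 5), move window start to 6
  Position 8 ('c'): window [6,8] length 3
  Position 9 ('d'): window [6,9] length 4
  Position 10 ('d'): repeat (last at 9), move window start to 10
  Position 10 ('d'): window [10,10] length 1
Longest substring with no repeats: "bhdefc" with length 6

6


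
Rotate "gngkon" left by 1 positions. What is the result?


Input: "gngkon", rotate left by 1
First 1 characters: "g"
Remaining characters: "ngkon"
Concatenate remaining + first: "ngkon" + "g" = "ngkong"

ngkong


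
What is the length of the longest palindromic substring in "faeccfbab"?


Input: "faeccfbab"
Checking substrings for palindromes:
  [6:9] "bab" (len 3) => palindrome
  [3:5] "cc" (len 2) => palindrome
Longest palindromic substring: "bab" with length 3

3


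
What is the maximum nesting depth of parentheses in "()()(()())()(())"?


Input: "()()(()())()(())"
Tracking depth:
  Position 0 '(': depth becomes 1
  Position 1 ')': depth becomes 0
  Position 2 '(': depth becomes 1
  Position 3 ')': depth becomes 0
  Position 4 '(': depth becomes 1
  Position 5 '(': depth becomes 2
  Position 6 ')': depth becomes 1
  Position 7 '(': depth becomes 2
  Position 8 ')': depth becomes 1
  Position 9 ')': depth becomes 0
  Position 10 '(': depth becomes 1
  Position 11 ')': depth becomes 0
  Position 12 '(': depth becomes 1
  Position 13 '(': depth becomes 2
  Position 14 ')': depth becomes 1
  Position 15 ')': depth becomes 0
Maximum depth reached: 2

2


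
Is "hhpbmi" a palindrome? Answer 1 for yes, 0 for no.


Input: hhpbmi
Reversed: imbphh
  Compare pos 0 ('h') with pos 5 ('i'): MISMATCH
  Compare pos 1 ('h') with pos 4 ('m'): MISMATCH
  Compare pos 2 ('p') with pos 3 ('b'): MISMATCH
Result: not a palindrome

0


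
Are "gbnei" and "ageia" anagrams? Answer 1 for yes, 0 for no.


Strings: "gbnei", "ageia"
Sorted first:  begin
Sorted second: aaegi
Differ at position 0: 'b' vs 'a' => not anagrams

0


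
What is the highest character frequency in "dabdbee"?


Input: dabdbee
Character counts:
  'a': 1
  'b': 2
  'd': 2
  'e': 2
Maximum frequency: 2

2


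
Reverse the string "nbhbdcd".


Input: nbhbdcd
Reading characters right to left:
  Position 6: 'd'
  Position 5: 'c'
  Position 4: 'd'
  Position 3: 'b'
  Position 2: 'h'
  Position 1: 'b'
  Position 0: 'n'
Reversed: dcdbhbn

dcdbhbn


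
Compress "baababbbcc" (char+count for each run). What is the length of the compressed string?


Input: baababbbcc
Runs:
  'b' x 1 => "b1"
  'a' x 2 => "a2"
  'b' x 1 => "b1"
  'a' x 1 => "a1"
  'b' x 3 => "b3"
  'c' x 2 => "c2"
Compressed: "b1a2b1a1b3c2"
Compressed length: 12

12


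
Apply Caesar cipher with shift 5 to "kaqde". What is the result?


Caesar cipher: shift "kaqde" by 5
  'k' (pos 10) + 5 = pos 15 = 'p'
  'a' (pos 0) + 5 = pos 5 = 'f'
  'q' (pos 16) + 5 = pos 21 = 'v'
  'd' (pos 3) + 5 = pos 8 = 'i'
  'e' (pos 4) + 5 = pos 9 = 'j'
Result: pfvij

pfvij


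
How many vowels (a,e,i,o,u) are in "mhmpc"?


Input: mhmpc
Checking each character:
  'm' at position 0: consonant
  'h' at position 1: consonant
  'm' at position 2: consonant
  'p' at position 3: consonant
  'c' at position 4: consonant
Total vowels: 0

0


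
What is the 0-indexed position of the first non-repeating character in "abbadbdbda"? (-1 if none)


Input: abbadbdbda
Character frequencies:
  'a': 3
  'b': 4
  'd': 3
Scanning left to right for freq == 1:
  Position 0 ('a'): freq=3, skip
  Position 1 ('b'): freq=4, skip
  Position 2 ('b'): freq=4, skip
  Position 3 ('a'): freq=3, skip
  Position 4 ('d'): freq=3, skip
  Position 5 ('b'): freq=4, skip
  Position 6 ('d'): freq=3, skip
  Position 7 ('b'): freq=4, skip
  Position 8 ('d'): freq=3, skip
  Position 9 ('a'): freq=3, skip
  No unique character found => answer = -1

-1


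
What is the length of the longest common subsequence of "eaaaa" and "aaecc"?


LCS of "eaaaa" and "aaecc"
DP table:
           a    a    e    c    c
      0    0    0    0    0    0
  e   0    0    0    1    1    1
  a   0    1    1    1    1    1
  a   0    1    2    2    2    2
  a   0    1    2    2    2    2
  a   0    1    2    2    2    2
LCS length = dp[5][5] = 2

2


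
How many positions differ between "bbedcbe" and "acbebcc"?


Comparing "bbedcbe" and "acbebcc" position by position:
  Position 0: 'b' vs 'a' => DIFFER
  Position 1: 'b' vs 'c' => DIFFER
  Position 2: 'e' vs 'b' => DIFFER
  Position 3: 'd' vs 'e' => DIFFER
  Position 4: 'c' vs 'b' => DIFFER
  Position 5: 'b' vs 'c' => DIFFER
  Position 6: 'e' vs 'c' => DIFFER
Positions that differ: 7

7


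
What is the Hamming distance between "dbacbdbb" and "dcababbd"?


Comparing "dbacbdbb" and "dcababbd" position by position:
  Position 0: 'd' vs 'd' => same
  Position 1: 'b' vs 'c' => differ
  Position 2: 'a' vs 'a' => same
  Position 3: 'c' vs 'b' => differ
  Position 4: 'b' vs 'a' => differ
  Position 5: 'd' vs 'b' => differ
  Position 6: 'b' vs 'b' => same
  Position 7: 'b' vs 'd' => differ
Total differences (Hamming distance): 5

5


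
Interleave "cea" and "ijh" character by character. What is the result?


Interleaving "cea" and "ijh":
  Position 0: 'c' from first, 'i' from second => "ci"
  Position 1: 'e' from first, 'j' from second => "ej"
  Position 2: 'a' from first, 'h' from second => "ah"
Result: ciejah

ciejah


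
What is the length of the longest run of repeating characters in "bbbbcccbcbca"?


Input: "bbbbcccbcbca"
Scanning for longest run:
  Position 1 ('b'): continues run of 'b', length=2
  Position 2 ('b'): continues run of 'b', length=3
  Position 3 ('b'): continues run of 'b', length=4
  Position 4 ('c'): new char, reset run to 1
  Position 5 ('c'): continues run of 'c', length=2
  Position 6 ('c'): continues run of 'c', length=3
  Position 7 ('b'): new char, reset run to 1
  Position 8 ('c'): new char, reset run to 1
  Position 9 ('b'): new char, reset run to 1
  Position 10 ('c'): new char, reset run to 1
  Position 11 ('a'): new char, reset run to 1
Longest run: 'b' with length 4

4


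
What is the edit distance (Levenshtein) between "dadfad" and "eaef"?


Computing edit distance: "dadfad" -> "eaef"
DP table:
           e    a    e    f
      0    1    2    3    4
  d   1    1    2    3    4
  a   2    2    1    2    3
  d   3    3    2    2    3
  f   4    4    3    3    2
  a   5    5    4    4    3
  d   6    6    5    5    4
Edit distance = dp[6][4] = 4

4


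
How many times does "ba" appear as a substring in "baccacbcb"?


Searching for "ba" in "baccacbcb"
Scanning each position:
  Position 0: "ba" => MATCH
  Position 1: "ac" => no
  Position 2: "cc" => no
  Position 3: "ca" => no
  Position 4: "ac" => no
  Position 5: "cb" => no
  Position 6: "bc" => no
  Position 7: "cb" => no
Total occurrences: 1

1


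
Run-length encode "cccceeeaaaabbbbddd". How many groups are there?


Input: cccceeeaaaabbbbddd
Scanning for consecutive runs:
  Group 1: 'c' x 4 (positions 0-3)
  Group 2: 'e' x 3 (positions 4-6)
  Group 3: 'a' x 4 (positions 7-10)
  Group 4: 'b' x 4 (positions 11-14)
  Group 5: 'd' x 3 (positions 15-17)
Total groups: 5

5


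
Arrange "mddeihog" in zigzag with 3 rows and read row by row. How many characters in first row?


Zigzag "mddeihog" into 3 rows:
Placing characters:
  'm' => row 0
  'd' => row 1
  'd' => row 2
  'e' => row 1
  'i' => row 0
  'h' => row 1
  'o' => row 2
  'g' => row 1
Rows:
  Row 0: "mi"
  Row 1: "dehg"
  Row 2: "do"
First row length: 2

2


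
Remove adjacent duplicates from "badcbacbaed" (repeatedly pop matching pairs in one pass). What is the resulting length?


Input: badcbacbaed
Stack-based adjacent duplicate removal:
  Read 'b': push. Stack: b
  Read 'a': push. Stack: ba
  Read 'd': push. Stack: bad
  Read 'c': push. Stack: badc
  Read 'b': push. Stack: badcb
  Read 'a': push. Stack: badcba
  Read 'c': push. Stack: badcbac
  Read 'b': push. Stack: badcbacb
  Read 'a': push. Stack: badcbacba
  Read 'e': push. Stack: badcbacbae
  Read 'd': push. Stack: badcbacbaed
Final stack: "badcbacbaed" (length 11)

11


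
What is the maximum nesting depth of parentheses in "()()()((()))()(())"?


Input: "()()()((()))()(())"
Tracking depth:
  Position 0 '(': depth becomes 1
  Position 1 ')': depth becomes 0
  Position 2 '(': depth becomes 1
  Position 3 ')': depth becomes 0
  Position 4 '(': depth becomes 1
  Position 5 ')': depth becomes 0
  Position 6 '(': depth becomes 1
  Position 7 '(': depth becomes 2
  Position 8 '(': depth becomes 3
  Position 9 ')': depth becomes 2
  Position 10 ')': depth becomes 1
  Position 11 ')': depth becomes 0
  Position 12 '(': depth becomes 1
  Position 13 ')': depth becomes 0
  Position 14 '(': depth becomes 1
  Position 15 '(': depth becomes 2
  Position 16 ')': depth becomes 1
  Position 17 ')': depth becomes 0
Maximum depth reached: 3

3


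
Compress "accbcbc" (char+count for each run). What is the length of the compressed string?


Input: accbcbc
Runs:
  'a' x 1 => "a1"
  'c' x 2 => "c2"
  'b' x 1 => "b1"
  'c' x 1 => "c1"
  'b' x 1 => "b1"
  'c' x 1 => "c1"
Compressed: "a1c2b1c1b1c1"
Compressed length: 12

12


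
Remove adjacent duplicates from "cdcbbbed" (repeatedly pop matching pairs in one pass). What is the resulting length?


Input: cdcbbbed
Stack-based adjacent duplicate removal:
  Read 'c': push. Stack: c
  Read 'd': push. Stack: cd
  Read 'c': push. Stack: cdc
  Read 'b': push. Stack: cdcb
  Read 'b': matches stack top 'b' => pop. Stack: cdc
  Read 'b': push. Stack: cdcb
  Read 'e': push. Stack: cdcbe
  Read 'd': push. Stack: cdcbed
Final stack: "cdcbed" (length 6)

6


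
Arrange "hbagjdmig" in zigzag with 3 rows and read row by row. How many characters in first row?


Zigzag "hbagjdmig" into 3 rows:
Placing characters:
  'h' => row 0
  'b' => row 1
  'a' => row 2
  'g' => row 1
  'j' => row 0
  'd' => row 1
  'm' => row 2
  'i' => row 1
  'g' => row 0
Rows:
  Row 0: "hjg"
  Row 1: "bgdi"
  Row 2: "am"
First row length: 3

3


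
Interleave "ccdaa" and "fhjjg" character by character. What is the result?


Interleaving "ccdaa" and "fhjjg":
  Position 0: 'c' from first, 'f' from second => "cf"
  Position 1: 'c' from first, 'h' from second => "ch"
  Position 2: 'd' from first, 'j' from second => "dj"
  Position 3: 'a' from first, 'j' from second => "aj"
  Position 4: 'a' from first, 'g' from second => "ag"
Result: cfchdjajag

cfchdjajag


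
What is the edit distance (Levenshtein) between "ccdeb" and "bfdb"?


Computing edit distance: "ccdeb" -> "bfdb"
DP table:
           b    f    d    b
      0    1    2    3    4
  c   1    1    2    3    4
  c   2    2    2    3    4
  d   3    3    3    2    3
  e   4    4    4    3    3
  b   5    4    5    4    3
Edit distance = dp[5][4] = 3

3


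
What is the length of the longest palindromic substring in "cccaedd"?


Input: "cccaedd"
Checking substrings for palindromes:
  [0:3] "ccc" (len 3) => palindrome
  [0:2] "cc" (len 2) => palindrome
  [1:3] "cc" (len 2) => palindrome
  [5:7] "dd" (len 2) => palindrome
Longest palindromic substring: "ccc" with length 3

3


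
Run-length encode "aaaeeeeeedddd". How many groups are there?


Input: aaaeeeeeedddd
Scanning for consecutive runs:
  Group 1: 'a' x 3 (positions 0-2)
  Group 2: 'e' x 6 (positions 3-8)
  Group 3: 'd' x 4 (positions 9-12)
Total groups: 3

3


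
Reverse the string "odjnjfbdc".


Input: odjnjfbdc
Reading characters right to left:
  Position 8: 'c'
  Position 7: 'd'
  Position 6: 'b'
  Position 5: 'f'
  Position 4: 'j'
  Position 3: 'n'
  Position 2: 'j'
  Position 1: 'd'
  Position 0: 'o'
Reversed: cdbfjnjdo

cdbfjnjdo


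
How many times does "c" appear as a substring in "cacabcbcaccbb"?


Searching for "c" in "cacabcbcaccbb"
Scanning each position:
  Position 0: "c" => MATCH
  Position 1: "a" => no
  Position 2: "c" => MATCH
  Position 3: "a" => no
  Position 4: "b" => no
  Position 5: "c" => MATCH
  Position 6: "b" => no
  Position 7: "c" => MATCH
  Position 8: "a" => no
  Position 9: "c" => MATCH
  Position 10: "c" => MATCH
  Position 11: "b" => no
  Position 12: "b" => no
Total occurrences: 6

6


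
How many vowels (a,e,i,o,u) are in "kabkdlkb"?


Input: kabkdlkb
Checking each character:
  'k' at position 0: consonant
  'a' at position 1: vowel (running total: 1)
  'b' at position 2: consonant
  'k' at position 3: consonant
  'd' at position 4: consonant
  'l' at position 5: consonant
  'k' at position 6: consonant
  'b' at position 7: consonant
Total vowels: 1

1


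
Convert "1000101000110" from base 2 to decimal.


Input: "1000101000110" in base 2
Positional expansion:
  Digit '1' (value 1) x 2^12 = 4096
  Digit '0' (value 0) x 2^11 = 0
  Digit '0' (value 0) x 2^10 = 0
  Digit '0' (value 0) x 2^9 = 0
  Digit '1' (value 1) x 2^8 = 256
  Digit '0' (value 0) x 2^7 = 0
  Digit '1' (value 1) x 2^6 = 64
  Digit '0' (value 0) x 2^5 = 0
  Digit '0' (value 0) x 2^4 = 0
  Digit '0' (value 0) x 2^3 = 0
  Digit '1' (value 1) x 2^2 = 4
  Digit '1' (value 1) x 2^1 = 2
  Digit '0' (value 0) x 2^0 = 0
Sum = 4422

4422


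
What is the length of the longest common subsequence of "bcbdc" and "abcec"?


LCS of "bcbdc" and "abcec"
DP table:
           a    b    c    e    c
      0    0    0    0    0    0
  b   0    0    1    1    1    1
  c   0    0    1    2    2    2
  b   0    0    1    2    2    2
  d   0    0    1    2    2    2
  c   0    0    1    2    2    3
LCS length = dp[5][5] = 3

3


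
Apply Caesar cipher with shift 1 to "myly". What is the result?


Caesar cipher: shift "myly" by 1
  'm' (pos 12) + 1 = pos 13 = 'n'
  'y' (pos 24) + 1 = pos 25 = 'z'
  'l' (pos 11) + 1 = pos 12 = 'm'
  'y' (pos 24) + 1 = pos 25 = 'z'
Result: nzmz

nzmz


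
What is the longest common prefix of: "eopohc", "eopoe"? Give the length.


Words: eopohc, eopoe
  Position 0: all 'e' => match
  Position 1: all 'o' => match
  Position 2: all 'p' => match
  Position 3: all 'o' => match
  Position 4: ('h', 'e') => mismatch, stop
LCP = "eopo" (length 4)

4


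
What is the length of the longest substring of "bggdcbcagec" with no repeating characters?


Input: "bggdcbcagec"
Sliding window (track last position of each char):
  Position 0 ('b'): window [0,0] length 1 -- new best
  Position 1 ('g'): window [0,1] length 2 -- new best
  Position 2 ('g'): repeat (last at 1), move window start to 2
  Position 2 ('g'): window [2,2] length 1
  Position 3 ('d'): window [2,3] length 2
  Position 4 ('c'): window [2,4] length 3 -- new best
  Position 5 ('b'): window [2,5] length 4 -- new best
  Position 6 ('c'): repeat (last at 4), move window start to 5
  Position 6 ('c'): window [5,6] length 2
  Position 7 ('a'): window [5,7] length 3
  Position 8 ('g'): window [5,8] length 4
  Position 9 ('e'): window [5,9] length 5 -- new best
  Position 10 ('c'): repeat (last at 6), move window start to 7
  Position 10 ('c'): window [7,10] length 4
Longest substring with no repeats: "bcage" with length 5

5


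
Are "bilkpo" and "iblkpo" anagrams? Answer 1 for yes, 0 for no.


Strings: "bilkpo", "iblkpo"
Sorted first:  biklop
Sorted second: biklop
Sorted forms match => anagrams

1


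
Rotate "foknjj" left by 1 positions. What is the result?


Input: "foknjj", rotate left by 1
First 1 characters: "f"
Remaining characters: "oknjj"
Concatenate remaining + first: "oknjj" + "f" = "oknjjf"

oknjjf


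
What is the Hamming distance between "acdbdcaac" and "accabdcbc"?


Comparing "acdbdcaac" and "accabdcbc" position by position:
  Position 0: 'a' vs 'a' => same
  Position 1: 'c' vs 'c' => same
  Position 2: 'd' vs 'c' => differ
  Position 3: 'b' vs 'a' => differ
  Position 4: 'd' vs 'b' => differ
  Position 5: 'c' vs 'd' => differ
  Position 6: 'a' vs 'c' => differ
  Position 7: 'a' vs 'b' => differ
  Position 8: 'c' vs 'c' => same
Total differences (Hamming distance): 6

6


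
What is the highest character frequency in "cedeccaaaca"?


Input: cedeccaaaca
Character counts:
  'a': 4
  'c': 4
  'd': 1
  'e': 2
Maximum frequency: 4

4


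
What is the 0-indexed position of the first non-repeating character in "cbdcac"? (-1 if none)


Input: cbdcac
Character frequencies:
  'a': 1
  'b': 1
  'c': 3
  'd': 1
Scanning left to right for freq == 1:
  Position 0 ('c'): freq=3, skip
  Position 1 ('b'): unique! => answer = 1

1


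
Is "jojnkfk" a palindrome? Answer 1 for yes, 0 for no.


Input: jojnkfk
Reversed: kfknjoj
  Compare pos 0 ('j') with pos 6 ('k'): MISMATCH
  Compare pos 1 ('o') with pos 5 ('f'): MISMATCH
  Compare pos 2 ('j') with pos 4 ('k'): MISMATCH
Result: not a palindrome

0


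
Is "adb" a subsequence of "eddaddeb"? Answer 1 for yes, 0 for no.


Check if "adb" is a subsequence of "eddaddeb"
Greedy scan:
  Position 0 ('e'): no match needed
  Position 1 ('d'): no match needed
  Position 2 ('d'): no match needed
  Position 3 ('a'): matches sub[0] = 'a'
  Position 4 ('d'): matches sub[1] = 'd'
  Position 5 ('d'): no match needed
  Position 6 ('e'): no match needed
  Position 7 ('b'): matches sub[2] = 'b'
All 3 characters matched => is a subsequence

1


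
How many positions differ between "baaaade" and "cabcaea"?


Comparing "baaaade" and "cabcaea" position by position:
  Position 0: 'b' vs 'c' => DIFFER
  Position 1: 'a' vs 'a' => same
  Position 2: 'a' vs 'b' => DIFFER
  Position 3: 'a' vs 'c' => DIFFER
  Position 4: 'a' vs 'a' => same
  Position 5: 'd' vs 'e' => DIFFER
  Position 6: 'e' vs 'a' => DIFFER
Positions that differ: 5

5


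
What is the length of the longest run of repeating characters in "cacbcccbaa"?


Input: "cacbcccbaa"
Scanning for longest run:
  Position 1 ('a'): new char, reset run to 1
  Position 2 ('c'): new char, reset run to 1
  Position 3 ('b'): new char, reset run to 1
  Position 4 ('c'): new char, reset run to 1
  Position 5 ('c'): continues run of 'c', length=2
  Position 6 ('c'): continues run of 'c', length=3
  Position 7 ('b'): new char, reset run to 1
  Position 8 ('a'): new char, reset run to 1
  Position 9 ('a'): continues run of 'a', length=2
Longest run: 'c' with length 3

3


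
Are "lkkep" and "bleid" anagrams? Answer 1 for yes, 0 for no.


Strings: "lkkep", "bleid"
Sorted first:  ekklp
Sorted second: bdeil
Differ at position 0: 'e' vs 'b' => not anagrams

0


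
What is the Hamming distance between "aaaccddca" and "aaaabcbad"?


Comparing "aaaccddca" and "aaaabcbad" position by position:
  Position 0: 'a' vs 'a' => same
  Position 1: 'a' vs 'a' => same
  Position 2: 'a' vs 'a' => same
  Position 3: 'c' vs 'a' => differ
  Position 4: 'c' vs 'b' => differ
  Position 5: 'd' vs 'c' => differ
  Position 6: 'd' vs 'b' => differ
  Position 7: 'c' vs 'a' => differ
  Position 8: 'a' vs 'd' => differ
Total differences (Hamming distance): 6

6


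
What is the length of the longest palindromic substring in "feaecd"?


Input: "feaecd"
Checking substrings for palindromes:
  [1:4] "eae" (len 3) => palindrome
Longest palindromic substring: "eae" with length 3

3


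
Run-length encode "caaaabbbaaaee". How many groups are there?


Input: caaaabbbaaaee
Scanning for consecutive runs:
  Group 1: 'c' x 1 (positions 0-0)
  Group 2: 'a' x 4 (positions 1-4)
  Group 3: 'b' x 3 (positions 5-7)
  Group 4: 'a' x 3 (positions 8-10)
  Group 5: 'e' x 2 (positions 11-12)
Total groups: 5

5


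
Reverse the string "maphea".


Input: maphea
Reading characters right to left:
  Position 5: 'a'
  Position 4: 'e'
  Position 3: 'h'
  Position 2: 'p'
  Position 1: 'a'
  Position 0: 'm'
Reversed: aehpam

aehpam


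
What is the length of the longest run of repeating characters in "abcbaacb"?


Input: "abcbaacb"
Scanning for longest run:
  Position 1 ('b'): new char, reset run to 1
  Position 2 ('c'): new char, reset run to 1
  Position 3 ('b'): new char, reset run to 1
  Position 4 ('a'): new char, reset run to 1
  Position 5 ('a'): continues run of 'a', length=2
  Position 6 ('c'): new char, reset run to 1
  Position 7 ('b'): new char, reset run to 1
Longest run: 'a' with length 2

2


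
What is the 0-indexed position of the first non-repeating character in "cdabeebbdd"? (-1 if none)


Input: cdabeebbdd
Character frequencies:
  'a': 1
  'b': 3
  'c': 1
  'd': 3
  'e': 2
Scanning left to right for freq == 1:
  Position 0 ('c'): unique! => answer = 0

0


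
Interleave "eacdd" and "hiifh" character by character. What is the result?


Interleaving "eacdd" and "hiifh":
  Position 0: 'e' from first, 'h' from second => "eh"
  Position 1: 'a' from first, 'i' from second => "ai"
  Position 2: 'c' from first, 'i' from second => "ci"
  Position 3: 'd' from first, 'f' from second => "df"
  Position 4: 'd' from first, 'h' from second => "dh"
Result: ehaicidfdh

ehaicidfdh


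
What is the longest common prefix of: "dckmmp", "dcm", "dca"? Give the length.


Words: dckmmp, dcm, dca
  Position 0: all 'd' => match
  Position 1: all 'c' => match
  Position 2: ('k', 'm', 'a') => mismatch, stop
LCP = "dc" (length 2)

2


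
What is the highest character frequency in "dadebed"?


Input: dadebed
Character counts:
  'a': 1
  'b': 1
  'd': 3
  'e': 2
Maximum frequency: 3

3


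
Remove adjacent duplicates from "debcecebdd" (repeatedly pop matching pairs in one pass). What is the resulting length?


Input: debcecebdd
Stack-based adjacent duplicate removal:
  Read 'd': push. Stack: d
  Read 'e': push. Stack: de
  Read 'b': push. Stack: deb
  Read 'c': push. Stack: debc
  Read 'e': push. Stack: debce
  Read 'c': push. Stack: debcec
  Read 'e': push. Stack: debcece
  Read 'b': push. Stack: debceceb
  Read 'd': push. Stack: debcecebd
  Read 'd': matches stack top 'd' => pop. Stack: debceceb
Final stack: "debceceb" (length 8)

8


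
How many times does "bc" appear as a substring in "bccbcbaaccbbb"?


Searching for "bc" in "bccbcbaaccbbb"
Scanning each position:
  Position 0: "bc" => MATCH
  Position 1: "cc" => no
  Position 2: "cb" => no
  Position 3: "bc" => MATCH
  Position 4: "cb" => no
  Position 5: "ba" => no
  Position 6: "aa" => no
  Position 7: "ac" => no
  Position 8: "cc" => no
  Position 9: "cb" => no
  Position 10: "bb" => no
  Position 11: "bb" => no
Total occurrences: 2

2


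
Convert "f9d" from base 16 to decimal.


Input: "f9d" in base 16
Positional expansion:
  Digit 'f' (value 15) x 16^2 = 3840
  Digit '9' (value 9) x 16^1 = 144
  Digit 'd' (value 13) x 16^0 = 13
Sum = 3997

3997


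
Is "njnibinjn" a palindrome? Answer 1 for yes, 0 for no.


Input: njnibinjn
Reversed: njnibinjn
  Compare pos 0 ('n') with pos 8 ('n'): match
  Compare pos 1 ('j') with pos 7 ('j'): match
  Compare pos 2 ('n') with pos 6 ('n'): match
  Compare pos 3 ('i') with pos 5 ('i'): match
Result: palindrome

1


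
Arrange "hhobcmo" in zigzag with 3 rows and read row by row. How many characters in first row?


Zigzag "hhobcmo" into 3 rows:
Placing characters:
  'h' => row 0
  'h' => row 1
  'o' => row 2
  'b' => row 1
  'c' => row 0
  'm' => row 1
  'o' => row 2
Rows:
  Row 0: "hc"
  Row 1: "hbm"
  Row 2: "oo"
First row length: 2

2


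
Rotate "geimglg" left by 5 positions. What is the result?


Input: "geimglg", rotate left by 5
First 5 characters: "geimg"
Remaining characters: "lg"
Concatenate remaining + first: "lg" + "geimg" = "lggeimg"

lggeimg


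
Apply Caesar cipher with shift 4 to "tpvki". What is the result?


Caesar cipher: shift "tpvki" by 4
  't' (pos 19) + 4 = pos 23 = 'x'
  'p' (pos 15) + 4 = pos 19 = 't'
  'v' (pos 21) + 4 = pos 25 = 'z'
  'k' (pos 10) + 4 = pos 14 = 'o'
  'i' (pos 8) + 4 = pos 12 = 'm'
Result: xtzom

xtzom


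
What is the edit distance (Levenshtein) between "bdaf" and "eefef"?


Computing edit distance: "bdaf" -> "eefef"
DP table:
           e    e    f    e    f
      0    1    2    3    4    5
  b   1    1    2    3    4    5
  d   2    2    2    3    4    5
  a   3    3    3    3    4    5
  f   4    4    4    3    4    4
Edit distance = dp[4][5] = 4

4


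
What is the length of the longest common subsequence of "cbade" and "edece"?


LCS of "cbade" and "edece"
DP table:
           e    d    e    c    e
      0    0    0    0    0    0
  c   0    0    0    0    1    1
  b   0    0    0    0    1    1
  a   0    0    0    0    1    1
  d   0    0    1    1    1    1
  e   0    1    1    2    2    2
LCS length = dp[5][5] = 2

2


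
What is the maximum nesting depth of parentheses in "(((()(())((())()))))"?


Input: "(((()(())((())()))))"
Tracking depth:
  Position 0 '(': depth becomes 1
  Position 1 '(': depth becomes 2
  Position 2 '(': depth becomes 3
  Position 3 '(': depth becomes 4
  Position 4 ')': depth becomes 3
  Position 5 '(': depth becomes 4
  Position 6 '(': depth becomes 5
  Position 7 ')': depth becomes 4
  Position 8 ')': depth becomes 3
  Position 9 '(': depth becomes 4
  Position 10 '(': depth becomes 5
  Position 11 '(': depth becomes 6
  Position 12 ')': depth becomes 5
  Position 13 ')': depth becomes 4
  Position 14 '(': depth becomes 5
  Position 15 ')': depth becomes 4
  Position 16 ')': depth becomes 3
  Position 17 ')': depth becomes 2
  Position 18 ')': depth becomes 1
  Position 19 ')': depth becomes 0
Maximum depth reached: 6

6


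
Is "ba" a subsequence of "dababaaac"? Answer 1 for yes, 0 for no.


Check if "ba" is a subsequence of "dababaaac"
Greedy scan:
  Position 0 ('d'): no match needed
  Position 1 ('a'): no match needed
  Position 2 ('b'): matches sub[0] = 'b'
  Position 3 ('a'): matches sub[1] = 'a'
  Position 4 ('b'): no match needed
  Position 5 ('a'): no match needed
  Position 6 ('a'): no match needed
  Position 7 ('a'): no match needed
  Position 8 ('c'): no match needed
All 2 characters matched => is a subsequence

1


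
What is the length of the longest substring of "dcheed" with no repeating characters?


Input: "dcheed"
Sliding window (track last position of each char):
  Position 0 ('d'): window [0,0] length 1 -- new best
  Position 1 ('c'): window [0,1] length 2 -- new best
  Position 2 ('h'): window [0,2] length 3 -- new best
  Position 3 ('e'): window [0,3] length 4 -- new best
  Position 4 ('e'): repeat (last at 3), move window start to 4
  Position 4 ('e'): window [4,4] length 1
  Position 5 ('d'): window [4,5] length 2
Longest substring with no repeats: "dche" with length 4

4


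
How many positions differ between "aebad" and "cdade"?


Comparing "aebad" and "cdade" position by position:
  Position 0: 'a' vs 'c' => DIFFER
  Position 1: 'e' vs 'd' => DIFFER
  Position 2: 'b' vs 'a' => DIFFER
  Position 3: 'a' vs 'd' => DIFFER
  Position 4: 'd' vs 'e' => DIFFER
Positions that differ: 5

5


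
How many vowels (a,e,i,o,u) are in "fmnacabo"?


Input: fmnacabo
Checking each character:
  'f' at position 0: consonant
  'm' at position 1: consonant
  'n' at position 2: consonant
  'a' at position 3: vowel (running total: 1)
  'c' at position 4: consonant
  'a' at position 5: vowel (running total: 2)
  'b' at position 6: consonant
  'o' at position 7: vowel (running total: 3)
Total vowels: 3

3


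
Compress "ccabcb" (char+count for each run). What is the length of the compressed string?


Input: ccabcb
Runs:
  'c' x 2 => "c2"
  'a' x 1 => "a1"
  'b' x 1 => "b1"
  'c' x 1 => "c1"
  'b' x 1 => "b1"
Compressed: "c2a1b1c1b1"
Compressed length: 10

10


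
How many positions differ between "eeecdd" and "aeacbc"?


Comparing "eeecdd" and "aeacbc" position by position:
  Position 0: 'e' vs 'a' => DIFFER
  Position 1: 'e' vs 'e' => same
  Position 2: 'e' vs 'a' => DIFFER
  Position 3: 'c' vs 'c' => same
  Position 4: 'd' vs 'b' => DIFFER
  Position 5: 'd' vs 'c' => DIFFER
Positions that differ: 4

4


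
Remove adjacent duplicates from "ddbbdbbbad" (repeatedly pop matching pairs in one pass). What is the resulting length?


Input: ddbbdbbbad
Stack-based adjacent duplicate removal:
  Read 'd': push. Stack: d
  Read 'd': matches stack top 'd' => pop. Stack: (empty)
  Read 'b': push. Stack: b
  Read 'b': matches stack top 'b' => pop. Stack: (empty)
  Read 'd': push. Stack: d
  Read 'b': push. Stack: db
  Read 'b': matches stack top 'b' => pop. Stack: d
  Read 'b': push. Stack: db
  Read 'a': push. Stack: dba
  Read 'd': push. Stack: dbad
Final stack: "dbad" (length 4)

4


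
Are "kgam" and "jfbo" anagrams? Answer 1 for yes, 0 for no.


Strings: "kgam", "jfbo"
Sorted first:  agkm
Sorted second: bfjo
Differ at position 0: 'a' vs 'b' => not anagrams

0
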